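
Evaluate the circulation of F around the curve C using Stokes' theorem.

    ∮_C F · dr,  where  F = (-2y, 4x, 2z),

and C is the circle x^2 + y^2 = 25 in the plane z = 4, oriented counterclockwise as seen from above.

Let S be the flat disk x^2 + y^2 ≤ 25 in the plane z = 4, with upward unit normal n̂ = ẑ. By Stokes' theorem,

    ∮_C F · dr = ∬_S (∇ × F) · n̂ dS = ∬_D (curl F)_z dA,

where D is the disk x^2 + y^2 ≤ 25.

Compute the curl of F = (-2y, 4x, 2z):
    (∇ × F)_x = ∂F_z/∂y - ∂F_y/∂z = 0,
    (∇ × F)_y = ∂F_x/∂z - ∂F_z/∂x = 0,
    (∇ × F)_z = ∂F_y/∂x - ∂F_x/∂y = 6.

On z = 4, (curl F)_z = 6.

Convert to polar (x = r cos θ, y = r sin θ, dA = r dr dθ); the integrand becomes 6, so

    ∬_D (curl F)_z dA = ∫_0^{2π} ∫_0^{5} (6) · r dr dθ.

Inner (r from 0 to 5): 75.
Outer (θ from 0 to 2π): 150π.

Therefore ∮_C F · dr = 150π.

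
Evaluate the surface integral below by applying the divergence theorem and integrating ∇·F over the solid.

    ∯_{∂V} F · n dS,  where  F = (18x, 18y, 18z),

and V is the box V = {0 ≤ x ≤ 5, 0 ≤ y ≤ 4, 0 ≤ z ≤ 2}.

By the divergence theorem,

    ∯_{∂V} F · n dS = ∭_V (∇ · F) dV.

Compute the divergence:
    ∇ · F = ∂F_x/∂x + ∂F_y/∂y + ∂F_z/∂z = 18 + 18 + 18 = 54.

V is a rectangular box, so dV = dx dy dz with 0 ≤ x ≤ 5, 0 ≤ y ≤ 4, 0 ≤ z ≤ 2.

Integrate (54) over V as an iterated integral:

    ∭_V (∇·F) dV = ∫_0^{5} ∫_0^{4} ∫_0^{2} (54) dz dy dx.

Inner (z from 0 to 2): 108.
Middle (y from 0 to 4): 432.
Outer (x from 0 to 5): 2160.

Therefore ∯_{∂V} F · n dS = 2160.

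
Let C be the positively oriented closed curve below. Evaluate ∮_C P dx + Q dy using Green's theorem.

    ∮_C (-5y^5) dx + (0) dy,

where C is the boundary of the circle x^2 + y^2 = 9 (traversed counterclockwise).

Green's theorem converts the closed line integral into a double integral over the enclosed region D:

    ∮_C P dx + Q dy = ∬_D (∂Q/∂x - ∂P/∂y) dA.

Here P = -5y^5, Q = 0, so

    ∂Q/∂x = 0,    ∂P/∂y = -25y^4,
    ∂Q/∂x - ∂P/∂y = 25y^4.

D is the region x^2 + y^2 ≤ 9. Evaluating the double integral:

In polar coordinates (x = r cos θ, y = r sin θ, dA = r dr dθ) the integrand becomes 25r^4sin(θ)^4, so

    ∬_D (25y^4) dA = ∫_0^{2π} ∫_0^{3} (25r^4sin(θ)^4) · r dr dθ.

Inner (r from 0 to 3): 6075sin(θ)^4/2.
Outer (θ from 0 to 2π): 18225π/8.

Therefore ∮_C P dx + Q dy = 18225π/8.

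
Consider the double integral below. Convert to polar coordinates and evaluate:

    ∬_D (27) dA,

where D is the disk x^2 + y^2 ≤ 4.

The region D is 0 ≤ r ≤ 2, 0 ≤ θ ≤ 2π in polar coordinates, where x = r cos(θ), y = r sin(θ), and dA = r dr dθ.

Under the substitution, the integrand becomes 27, so

    ∬_D (27) dA = ∫_{0}^{2π} ∫_{0}^{2} (27) · r dr dθ.

Inner integral (in r): ∫_{0}^{2} (27) · r dr = 54.

Outer integral (in θ): ∫_{0}^{2π} (54) dθ = 108π.

Therefore ∬_D (27) dA = 108π.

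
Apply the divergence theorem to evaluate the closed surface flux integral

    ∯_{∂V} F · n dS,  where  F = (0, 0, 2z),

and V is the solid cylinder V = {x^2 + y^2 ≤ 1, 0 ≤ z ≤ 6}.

By the divergence theorem,

    ∯_{∂V} F · n dS = ∭_V (∇ · F) dV.

Compute the divergence:
    ∇ · F = ∂F_x/∂x + ∂F_y/∂y + ∂F_z/∂z = 0 + 0 + 2 = 2.

In cylindrical coordinates, x = r cos(θ), y = r sin(θ), z = z, dV = r dr dθ dz, with 0 ≤ r ≤ 1, 0 ≤ θ ≤ 2π, 0 ≤ z ≤ 6.

The integrand, after substitution and multiplying by the volume element, becomes (2) · r, so

    ∭_V (∇·F) dV = ∫_0^{2π} ∫_0^{1} ∫_0^{6} (2) · r dz dr dθ.

Inner (z from 0 to 6): 12r.
Middle (r from 0 to 1): 6.
Outer (θ from 0 to 2π): 12π.

Therefore ∯_{∂V} F · n dS = 12π.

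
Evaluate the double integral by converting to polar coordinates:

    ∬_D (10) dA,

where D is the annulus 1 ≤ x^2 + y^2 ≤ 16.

The region D is 1 ≤ r ≤ 4, 0 ≤ θ ≤ 2π in polar coordinates, where x = r cos(θ), y = r sin(θ), and dA = r dr dθ.

Under the substitution, the integrand becomes 10, so

    ∬_D (10) dA = ∫_{0}^{2π} ∫_{1}^{4} (10) · r dr dθ.

Inner integral (in r): ∫_{1}^{4} (10) · r dr = 75.

Outer integral (in θ): ∫_{0}^{2π} (75) dθ = 150π.

Therefore ∬_D (10) dA = 150π.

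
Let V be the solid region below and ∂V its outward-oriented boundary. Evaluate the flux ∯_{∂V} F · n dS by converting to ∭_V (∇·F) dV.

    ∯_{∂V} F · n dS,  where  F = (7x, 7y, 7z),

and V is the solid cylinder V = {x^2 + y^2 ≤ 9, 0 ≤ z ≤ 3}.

By the divergence theorem,

    ∯_{∂V} F · n dS = ∭_V (∇ · F) dV.

Compute the divergence:
    ∇ · F = ∂F_x/∂x + ∂F_y/∂y + ∂F_z/∂z = 7 + 7 + 7 = 21.

In cylindrical coordinates, x = r cos(θ), y = r sin(θ), z = z, dV = r dr dθ dz, with 0 ≤ r ≤ 3, 0 ≤ θ ≤ 2π, 0 ≤ z ≤ 3.

The integrand, after substitution and multiplying by the volume element, becomes (21) · r, so

    ∭_V (∇·F) dV = ∫_0^{2π} ∫_0^{3} ∫_0^{3} (21) · r dz dr dθ.

Inner (z from 0 to 3): 63r.
Middle (r from 0 to 3): 567/2.
Outer (θ from 0 to 2π): 567π.

Therefore ∯_{∂V} F · n dS = 567π.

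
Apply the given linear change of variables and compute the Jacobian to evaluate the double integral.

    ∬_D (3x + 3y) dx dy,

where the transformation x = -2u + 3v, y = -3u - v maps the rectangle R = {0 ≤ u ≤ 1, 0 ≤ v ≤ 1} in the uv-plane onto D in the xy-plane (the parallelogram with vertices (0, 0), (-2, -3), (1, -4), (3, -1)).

Compute the Jacobian determinant of (x, y) with respect to (u, v):

    ∂(x,y)/∂(u,v) = | -2  3 | = (-2)(-1) - (3)(-3) = 11.
                   | -3  -1 |

Its absolute value is |J| = 11 (the area scaling factor).

Substituting x = -2u + 3v, y = -3u - v into the integrand,

    3x + 3y → -15u + 6v,

so the integral becomes

    ∬_R (-15u + 6v) · |J| du dv = ∫_0^1 ∫_0^1 (-165u + 66v) dv du.

Inner (v): 33 - 165u.
Outer (u): -99/2.

Therefore ∬_D (3x + 3y) dx dy = -99/2.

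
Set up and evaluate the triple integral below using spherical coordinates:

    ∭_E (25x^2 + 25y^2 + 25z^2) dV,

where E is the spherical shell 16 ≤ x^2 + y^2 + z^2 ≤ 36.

In spherical coordinates, x = ρ sin(φ) cos(θ), y = ρ sin(φ) sin(θ), z = ρ cos(φ), and dV = ρ^2 sin(φ) dρ dφ dθ.

The integrand becomes 25ρ^2, so

    ∭_E (25x^2 + 25y^2 + 25z^2) dV = ∫_{0}^{2π} ∫_{0}^{π} ∫_{4}^{6} (25ρ^2) · ρ^2 sin(φ) dρ dφ dθ.

Inner (ρ): 33760sin(φ).
Middle (φ): 67520.
Outer (θ): 135040π.

Therefore the triple integral equals 135040π.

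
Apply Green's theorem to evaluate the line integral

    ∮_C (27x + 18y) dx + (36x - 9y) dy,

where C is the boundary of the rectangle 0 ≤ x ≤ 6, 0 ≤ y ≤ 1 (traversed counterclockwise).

Green's theorem converts the closed line integral into a double integral over the enclosed region D:

    ∮_C P dx + Q dy = ∬_D (∂Q/∂x - ∂P/∂y) dA.

Here P = 27x + 18y, Q = 36x - 9y, so

    ∂Q/∂x = 36,    ∂P/∂y = 18,
    ∂Q/∂x - ∂P/∂y = 18.

D is the region 0 ≤ x ≤ 6, 0 ≤ y ≤ 1. Evaluating the double integral:

    ∬_D (18) dA = ∫_0^{6} ∫_0^{1} (18) dy dx.

Inner (y from 0 to 1): 18.
Outer (x from 0 to 6): 108.

Therefore ∮_C P dx + Q dy = 108.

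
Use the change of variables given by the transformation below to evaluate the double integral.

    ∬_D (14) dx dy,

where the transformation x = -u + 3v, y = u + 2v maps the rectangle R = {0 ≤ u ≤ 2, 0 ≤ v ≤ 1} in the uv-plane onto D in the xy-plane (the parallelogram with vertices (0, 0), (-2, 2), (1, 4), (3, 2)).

Compute the Jacobian determinant of (x, y) with respect to (u, v):

    ∂(x,y)/∂(u,v) = | -1  3 | = (-1)(2) - (3)(1) = -5.
                   | 1  2 |

Its absolute value is |J| = 5 (the area scaling factor).

Substituting x = -u + 3v, y = u + 2v into the integrand,

    14 → 14,

so the integral becomes

    ∬_R (14) · |J| du dv = ∫_0^2 ∫_0^1 (70) dv du.

Inner (v): 70.
Outer (u): 140.

Therefore ∬_D (14) dx dy = 140.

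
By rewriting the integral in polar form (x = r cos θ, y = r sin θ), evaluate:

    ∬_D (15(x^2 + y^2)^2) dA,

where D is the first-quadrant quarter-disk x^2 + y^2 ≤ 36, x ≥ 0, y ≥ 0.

The region D is 0 ≤ r ≤ 6, 0 ≤ θ ≤ π/2 in polar coordinates, where x = r cos(θ), y = r sin(θ), and dA = r dr dθ.

Under the substitution, the integrand becomes 15r^4, so

    ∬_D (15(x^2 + y^2)^2) dA = ∫_{0}^{π/2} ∫_{0}^{6} (15r^4) · r dr dθ.

Inner integral (in r): ∫_{0}^{6} (15r^4) · r dr = 116640.

Outer integral (in θ): ∫_{0}^{π/2} (116640) dθ = 58320π.

Therefore ∬_D (15(x^2 + y^2)^2) dA = 58320π.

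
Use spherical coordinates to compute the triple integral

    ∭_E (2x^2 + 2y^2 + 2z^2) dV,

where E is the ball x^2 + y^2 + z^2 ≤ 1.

In spherical coordinates, x = ρ sin(φ) cos(θ), y = ρ sin(φ) sin(θ), z = ρ cos(φ), and dV = ρ^2 sin(φ) dρ dφ dθ.

The integrand becomes 2ρ^2, so

    ∭_E (2x^2 + 2y^2 + 2z^2) dV = ∫_{0}^{2π} ∫_{0}^{π} ∫_{0}^{1} (2ρ^2) · ρ^2 sin(φ) dρ dφ dθ.

Inner (ρ): 2sin(φ)/5.
Middle (φ): 4/5.
Outer (θ): 8π/5.

Therefore the triple integral equals 8π/5.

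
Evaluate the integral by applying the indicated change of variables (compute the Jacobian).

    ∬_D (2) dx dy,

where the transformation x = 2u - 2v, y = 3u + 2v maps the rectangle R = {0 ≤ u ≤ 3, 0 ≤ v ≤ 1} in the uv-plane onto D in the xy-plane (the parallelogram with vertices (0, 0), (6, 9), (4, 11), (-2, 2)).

Compute the Jacobian determinant of (x, y) with respect to (u, v):

    ∂(x,y)/∂(u,v) = | 2  -2 | = (2)(2) - (-2)(3) = 10.
                   | 3  2 |

Its absolute value is |J| = 10 (the area scaling factor).

Substituting x = 2u - 2v, y = 3u + 2v into the integrand,

    2 → 2,

so the integral becomes

    ∬_R (2) · |J| du dv = ∫_0^3 ∫_0^1 (20) dv du.

Inner (v): 20.
Outer (u): 60.

Therefore ∬_D (2) dx dy = 60.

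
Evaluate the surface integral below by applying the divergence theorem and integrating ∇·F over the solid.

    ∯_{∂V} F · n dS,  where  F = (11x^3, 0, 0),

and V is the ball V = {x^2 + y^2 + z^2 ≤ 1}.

By the divergence theorem,

    ∯_{∂V} F · n dS = ∭_V (∇ · F) dV.

Compute the divergence:
    ∇ · F = ∂F_x/∂x + ∂F_y/∂y + ∂F_z/∂z = 33x^2 + 0 + 0 = 33x^2.

In spherical coordinates, x = ρ sin(φ) cos(θ), y = ρ sin(φ) sin(θ), z = ρ cos(φ), dV = ρ^2 sin(φ) dρ dφ dθ, with 0 ≤ ρ ≤ 1, 0 ≤ φ ≤ π, 0 ≤ θ ≤ 2π.

The integrand, after substitution and multiplying by the volume element, becomes (33ρ^2sin(φ)^2cos(θ)^2) · ρ^2 sin(φ), so

    ∭_V (∇·F) dV = ∫_0^{2π} ∫_0^{π} ∫_0^{1} (33ρ^2sin(φ)^2cos(θ)^2) · ρ^2 sin(φ) dρ dφ dθ.

Inner (ρ from 0 to 1): 33sin(φ)^3cos(θ)^2/5.
Middle (φ from 0 to π): 44cos(θ)^2/5.
Outer (θ from 0 to 2π): 44π/5.

Therefore ∯_{∂V} F · n dS = 44π/5.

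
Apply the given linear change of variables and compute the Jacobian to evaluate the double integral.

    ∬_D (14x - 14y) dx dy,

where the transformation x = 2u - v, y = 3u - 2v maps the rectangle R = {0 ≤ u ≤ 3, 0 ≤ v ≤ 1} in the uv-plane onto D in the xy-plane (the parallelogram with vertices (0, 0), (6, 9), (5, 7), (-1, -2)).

Compute the Jacobian determinant of (x, y) with respect to (u, v):

    ∂(x,y)/∂(u,v) = | 2  -1 | = (2)(-2) - (-1)(3) = -1.
                   | 3  -2 |

Its absolute value is |J| = 1 (the area scaling factor).

Substituting x = 2u - v, y = 3u - 2v into the integrand,

    14x - 14y → -14u + 14v,

so the integral becomes

    ∬_R (-14u + 14v) · |J| du dv = ∫_0^3 ∫_0^1 (-14u + 14v) dv du.

Inner (v): 7 - 14u.
Outer (u): -42.

Therefore ∬_D (14x - 14y) dx dy = -42.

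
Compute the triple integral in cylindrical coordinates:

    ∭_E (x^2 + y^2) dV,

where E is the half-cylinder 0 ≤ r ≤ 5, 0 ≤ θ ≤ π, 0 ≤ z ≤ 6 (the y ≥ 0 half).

In cylindrical coordinates, x = r cos(θ), y = r sin(θ), z = z, and dV = r dr dθ dz.

The integrand becomes r^2, so

    ∭_E (x^2 + y^2) dV = ∫_{0}^{π} ∫_{0}^{5} ∫_{0}^{6} (r^2) · r dz dr dθ.

Inner (z): 6r^3.
Middle (r from 0 to 5): 1875/2.
Outer (θ): 1875π/2.

Therefore the triple integral equals 1875π/2.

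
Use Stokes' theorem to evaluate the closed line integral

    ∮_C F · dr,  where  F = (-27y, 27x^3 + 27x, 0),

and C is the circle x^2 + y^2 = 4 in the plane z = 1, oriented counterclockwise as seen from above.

Let S be the flat disk x^2 + y^2 ≤ 4 in the plane z = 1, with upward unit normal n̂ = ẑ. By Stokes' theorem,

    ∮_C F · dr = ∬_S (∇ × F) · n̂ dS = ∬_D (curl F)_z dA,

where D is the disk x^2 + y^2 ≤ 4.

Compute the curl of F = (-27y, 27x^3 + 27x, 0):
    (∇ × F)_x = ∂F_z/∂y - ∂F_y/∂z = 0,
    (∇ × F)_y = ∂F_x/∂z - ∂F_z/∂x = 0,
    (∇ × F)_z = ∂F_y/∂x - ∂F_x/∂y = 81x^2 + 54.

On z = 1, (curl F)_z = 81x^2 + 54.

Convert to polar (x = r cos θ, y = r sin θ, dA = r dr dθ); the integrand becomes 81r^2cos(θ)^2 + 54, so

    ∬_D (curl F)_z dA = ∫_0^{2π} ∫_0^{2} (81r^2cos(θ)^2 + 54) · r dr dθ.

Inner (r from 0 to 2): 324cos(θ)^2 + 108.
Outer (θ from 0 to 2π): 540π.

Therefore ∮_C F · dr = 540π.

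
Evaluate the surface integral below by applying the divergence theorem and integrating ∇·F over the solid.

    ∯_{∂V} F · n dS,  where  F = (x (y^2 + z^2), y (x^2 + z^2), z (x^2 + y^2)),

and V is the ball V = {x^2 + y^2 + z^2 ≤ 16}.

By the divergence theorem,

    ∯_{∂V} F · n dS = ∭_V (∇ · F) dV.

Compute the divergence:
    ∇ · F = ∂F_x/∂x + ∂F_y/∂y + ∂F_z/∂z = y^2 + z^2 + x^2 + z^2 + x^2 + y^2 = 2x^2 + 2y^2 + 2z^2.

In spherical coordinates, x = ρ sin(φ) cos(θ), y = ρ sin(φ) sin(θ), z = ρ cos(φ), dV = ρ^2 sin(φ) dρ dφ dθ, with 0 ≤ ρ ≤ 4, 0 ≤ φ ≤ π, 0 ≤ θ ≤ 2π.

The integrand, after substitution and multiplying by the volume element, becomes (2ρ^2) · ρ^2 sin(φ), so

    ∭_V (∇·F) dV = ∫_0^{2π} ∫_0^{π} ∫_0^{4} (2ρ^2) · ρ^2 sin(φ) dρ dφ dθ.

Inner (ρ from 0 to 4): 2048sin(φ)/5.
Middle (φ from 0 to π): 4096/5.
Outer (θ from 0 to 2π): 8192π/5.

Therefore ∯_{∂V} F · n dS = 8192π/5.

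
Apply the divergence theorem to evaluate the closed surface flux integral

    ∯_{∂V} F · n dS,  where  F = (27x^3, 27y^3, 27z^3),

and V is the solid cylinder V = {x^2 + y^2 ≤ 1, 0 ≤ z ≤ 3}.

By the divergence theorem,

    ∯_{∂V} F · n dS = ∭_V (∇ · F) dV.

Compute the divergence:
    ∇ · F = ∂F_x/∂x + ∂F_y/∂y + ∂F_z/∂z = 81x^2 + 81y^2 + 81z^2.

In cylindrical coordinates, x = r cos(θ), y = r sin(θ), z = z, dV = r dr dθ dz, with 0 ≤ r ≤ 1, 0 ≤ θ ≤ 2π, 0 ≤ z ≤ 3.

The integrand, after substitution and multiplying by the volume element, becomes (81r^2 + 81z^2) · r, so

    ∭_V (∇·F) dV = ∫_0^{2π} ∫_0^{1} ∫_0^{3} (81r^2 + 81z^2) · r dz dr dθ.

Inner (z from 0 to 3): 243r (r^2 + 3).
Middle (r from 0 to 1): 1701/4.
Outer (θ from 0 to 2π): 1701π/2.

Therefore ∯_{∂V} F · n dS = 1701π/2.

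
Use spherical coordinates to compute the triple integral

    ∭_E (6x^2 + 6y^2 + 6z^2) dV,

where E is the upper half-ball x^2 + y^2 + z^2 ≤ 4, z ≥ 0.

In spherical coordinates, x = ρ sin(φ) cos(θ), y = ρ sin(φ) sin(θ), z = ρ cos(φ), and dV = ρ^2 sin(φ) dρ dφ dθ.

The integrand becomes 6ρ^2, so

    ∭_E (6x^2 + 6y^2 + 6z^2) dV = ∫_{0}^{2π} ∫_{0}^{π/2} ∫_{0}^{2} (6ρ^2) · ρ^2 sin(φ) dρ dφ dθ.

Inner (ρ): 192sin(φ)/5.
Middle (φ): 192/5.
Outer (θ): 384π/5.

Therefore the triple integral equals 384π/5.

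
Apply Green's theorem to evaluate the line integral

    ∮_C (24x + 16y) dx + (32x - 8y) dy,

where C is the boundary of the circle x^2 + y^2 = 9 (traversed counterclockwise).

Green's theorem converts the closed line integral into a double integral over the enclosed region D:

    ∮_C P dx + Q dy = ∬_D (∂Q/∂x - ∂P/∂y) dA.

Here P = 24x + 16y, Q = 32x - 8y, so

    ∂Q/∂x = 32,    ∂P/∂y = 16,
    ∂Q/∂x - ∂P/∂y = 16.

D is the region x^2 + y^2 ≤ 9. Evaluating the double integral:

In polar coordinates (x = r cos θ, y = r sin θ, dA = r dr dθ) the integrand becomes 16, so

    ∬_D (16) dA = ∫_0^{2π} ∫_0^{3} (16) · r dr dθ.

Inner (r from 0 to 3): 72.
Outer (θ from 0 to 2π): 144π.

Therefore ∮_C P dx + Q dy = 144π.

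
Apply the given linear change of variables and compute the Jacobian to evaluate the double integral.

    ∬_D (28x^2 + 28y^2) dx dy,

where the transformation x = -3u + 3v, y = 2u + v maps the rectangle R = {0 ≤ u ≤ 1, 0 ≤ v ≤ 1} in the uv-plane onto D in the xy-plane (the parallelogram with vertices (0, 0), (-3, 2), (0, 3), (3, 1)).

Compute the Jacobian determinant of (x, y) with respect to (u, v):

    ∂(x,y)/∂(u,v) = | -3  3 | = (-3)(1) - (3)(2) = -9.
                   | 2  1 |

Its absolute value is |J| = 9 (the area scaling factor).

Substituting x = -3u + 3v, y = 2u + v into the integrand,

    28x^2 + 28y^2 → 364u^2 - 392u v + 280v^2,

so the integral becomes

    ∬_R (364u^2 - 392u v + 280v^2) · |J| du dv = ∫_0^1 ∫_0^1 (3276u^2 - 3528u v + 2520v^2) dv du.

Inner (v): 3276u^2 - 1764u + 840.
Outer (u): 1050.

Therefore ∬_D (28x^2 + 28y^2) dx dy = 1050.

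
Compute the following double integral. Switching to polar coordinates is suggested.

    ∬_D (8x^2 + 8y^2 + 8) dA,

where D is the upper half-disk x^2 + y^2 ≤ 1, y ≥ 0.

The region D is 0 ≤ r ≤ 1, 0 ≤ θ ≤ π in polar coordinates, where x = r cos(θ), y = r sin(θ), and dA = r dr dθ.

Under the substitution, the integrand becomes 8r^2 + 8, so

    ∬_D (8x^2 + 8y^2 + 8) dA = ∫_{0}^{π} ∫_{0}^{1} (8r^2 + 8) · r dr dθ.

Inner integral (in r): ∫_{0}^{1} (8r^2 + 8) · r dr = 6.

Outer integral (in θ): ∫_{0}^{π} (6) dθ = 6π.

Therefore ∬_D (8x^2 + 8y^2 + 8) dA = 6π.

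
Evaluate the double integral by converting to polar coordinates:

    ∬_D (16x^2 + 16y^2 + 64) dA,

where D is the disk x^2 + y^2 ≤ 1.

The region D is 0 ≤ r ≤ 1, 0 ≤ θ ≤ 2π in polar coordinates, where x = r cos(θ), y = r sin(θ), and dA = r dr dθ.

Under the substitution, the integrand becomes 16r^2 + 64, so

    ∬_D (16x^2 + 16y^2 + 64) dA = ∫_{0}^{2π} ∫_{0}^{1} (16r^2 + 64) · r dr dθ.

Inner integral (in r): ∫_{0}^{1} (16r^2 + 64) · r dr = 36.

Outer integral (in θ): ∫_{0}^{2π} (36) dθ = 72π.

Therefore ∬_D (16x^2 + 16y^2 + 64) dA = 72π.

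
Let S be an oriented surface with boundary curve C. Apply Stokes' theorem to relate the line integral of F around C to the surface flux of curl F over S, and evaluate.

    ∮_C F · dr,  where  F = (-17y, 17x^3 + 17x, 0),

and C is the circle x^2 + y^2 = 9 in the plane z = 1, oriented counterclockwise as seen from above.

Let S be the flat disk x^2 + y^2 ≤ 9 in the plane z = 1, with upward unit normal n̂ = ẑ. By Stokes' theorem,

    ∮_C F · dr = ∬_S (∇ × F) · n̂ dS = ∬_D (curl F)_z dA,

where D is the disk x^2 + y^2 ≤ 9.

Compute the curl of F = (-17y, 17x^3 + 17x, 0):
    (∇ × F)_x = ∂F_z/∂y - ∂F_y/∂z = 0,
    (∇ × F)_y = ∂F_x/∂z - ∂F_z/∂x = 0,
    (∇ × F)_z = ∂F_y/∂x - ∂F_x/∂y = 51x^2 + 34.

On z = 1, (curl F)_z = 51x^2 + 34.

Convert to polar (x = r cos θ, y = r sin θ, dA = r dr dθ); the integrand becomes 51r^2cos(θ)^2 + 34, so

    ∬_D (curl F)_z dA = ∫_0^{2π} ∫_0^{3} (51r^2cos(θ)^2 + 34) · r dr dθ.

Inner (r from 0 to 3): 4131cos(θ)^2/4 + 153.
Outer (θ from 0 to 2π): 5355π/4.

Therefore ∮_C F · dr = 5355π/4.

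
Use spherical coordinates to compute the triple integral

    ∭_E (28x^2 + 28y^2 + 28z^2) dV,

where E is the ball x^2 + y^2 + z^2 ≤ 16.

In spherical coordinates, x = ρ sin(φ) cos(θ), y = ρ sin(φ) sin(θ), z = ρ cos(φ), and dV = ρ^2 sin(φ) dρ dφ dθ.

The integrand becomes 28ρ^2, so

    ∭_E (28x^2 + 28y^2 + 28z^2) dV = ∫_{0}^{2π} ∫_{0}^{π} ∫_{0}^{4} (28ρ^2) · ρ^2 sin(φ) dρ dφ dθ.

Inner (ρ): 28672sin(φ)/5.
Middle (φ): 57344/5.
Outer (θ): 114688π/5.

Therefore the triple integral equals 114688π/5.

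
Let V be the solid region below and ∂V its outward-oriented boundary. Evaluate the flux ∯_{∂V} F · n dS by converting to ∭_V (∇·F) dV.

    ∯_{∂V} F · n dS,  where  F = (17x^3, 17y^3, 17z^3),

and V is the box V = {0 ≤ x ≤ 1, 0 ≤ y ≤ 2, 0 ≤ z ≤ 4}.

By the divergence theorem,

    ∯_{∂V} F · n dS = ∭_V (∇ · F) dV.

Compute the divergence:
    ∇ · F = ∂F_x/∂x + ∂F_y/∂y + ∂F_z/∂z = 51x^2 + 51y^2 + 51z^2.

V is a rectangular box, so dV = dx dy dz with 0 ≤ x ≤ 1, 0 ≤ y ≤ 2, 0 ≤ z ≤ 4.

Integrate (51x^2 + 51y^2 + 51z^2) over V as an iterated integral:

    ∭_V (∇·F) dV = ∫_0^{1} ∫_0^{2} ∫_0^{4} (51x^2 + 51y^2 + 51z^2) dz dy dx.

Inner (z from 0 to 4): 204x^2 + 204y^2 + 1088.
Middle (y from 0 to 2): 408x^2 + 2720.
Outer (x from 0 to 1): 2856.

Therefore ∯_{∂V} F · n dS = 2856.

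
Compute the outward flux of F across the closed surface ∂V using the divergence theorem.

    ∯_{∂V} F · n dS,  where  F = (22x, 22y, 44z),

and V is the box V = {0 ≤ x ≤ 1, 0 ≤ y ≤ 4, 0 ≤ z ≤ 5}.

By the divergence theorem,

    ∯_{∂V} F · n dS = ∭_V (∇ · F) dV.

Compute the divergence:
    ∇ · F = ∂F_x/∂x + ∂F_y/∂y + ∂F_z/∂z = 22 + 22 + 44 = 88.

V is a rectangular box, so dV = dx dy dz with 0 ≤ x ≤ 1, 0 ≤ y ≤ 4, 0 ≤ z ≤ 5.

Integrate (88) over V as an iterated integral:

    ∭_V (∇·F) dV = ∫_0^{1} ∫_0^{4} ∫_0^{5} (88) dz dy dx.

Inner (z from 0 to 5): 440.
Middle (y from 0 to 4): 1760.
Outer (x from 0 to 1): 1760.

Therefore ∯_{∂V} F · n dS = 1760.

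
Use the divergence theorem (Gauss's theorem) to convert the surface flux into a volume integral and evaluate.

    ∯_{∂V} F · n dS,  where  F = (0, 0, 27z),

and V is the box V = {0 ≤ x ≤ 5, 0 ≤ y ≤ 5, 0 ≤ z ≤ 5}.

By the divergence theorem,

    ∯_{∂V} F · n dS = ∭_V (∇ · F) dV.

Compute the divergence:
    ∇ · F = ∂F_x/∂x + ∂F_y/∂y + ∂F_z/∂z = 0 + 0 + 27 = 27.

V is a rectangular box, so dV = dx dy dz with 0 ≤ x ≤ 5, 0 ≤ y ≤ 5, 0 ≤ z ≤ 5.

Integrate (27) over V as an iterated integral:

    ∭_V (∇·F) dV = ∫_0^{5} ∫_0^{5} ∫_0^{5} (27) dz dy dx.

Inner (z from 0 to 5): 135.
Middle (y from 0 to 5): 675.
Outer (x from 0 to 5): 3375.

Therefore ∯_{∂V} F · n dS = 3375.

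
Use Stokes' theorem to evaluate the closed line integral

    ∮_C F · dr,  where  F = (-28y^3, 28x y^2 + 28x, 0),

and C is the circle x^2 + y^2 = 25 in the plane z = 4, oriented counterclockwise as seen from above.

Let S be the flat disk x^2 + y^2 ≤ 25 in the plane z = 4, with upward unit normal n̂ = ẑ. By Stokes' theorem,

    ∮_C F · dr = ∬_S (∇ × F) · n̂ dS = ∬_D (curl F)_z dA,

where D is the disk x^2 + y^2 ≤ 25.

Compute the curl of F = (-28y^3, 28x y^2 + 28x, 0):
    (∇ × F)_x = ∂F_z/∂y - ∂F_y/∂z = 0,
    (∇ × F)_y = ∂F_x/∂z - ∂F_z/∂x = 0,
    (∇ × F)_z = ∂F_y/∂x - ∂F_x/∂y = 112y^2 + 28.

On z = 4, (curl F)_z = 112y^2 + 28.

Convert to polar (x = r cos θ, y = r sin θ, dA = r dr dθ); the integrand becomes 112r^2sin(θ)^2 + 28, so

    ∬_D (curl F)_z dA = ∫_0^{2π} ∫_0^{5} (112r^2sin(θ)^2 + 28) · r dr dθ.

Inner (r from 0 to 5): 17500sin(θ)^2 + 350.
Outer (θ from 0 to 2π): 18200π.

Therefore ∮_C F · dr = 18200π.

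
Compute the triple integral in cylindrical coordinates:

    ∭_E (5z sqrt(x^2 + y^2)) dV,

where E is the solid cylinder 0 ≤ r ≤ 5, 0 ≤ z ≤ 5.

In cylindrical coordinates, x = r cos(θ), y = r sin(θ), z = z, and dV = r dr dθ dz.

The integrand becomes 5r z, so

    ∭_E (5z sqrt(x^2 + y^2)) dV = ∫_{0}^{2π} ∫_{0}^{5} ∫_{0}^{5} (5r z) · r dz dr dθ.

Inner (z): 125r^2/2.
Middle (r from 0 to 5): 15625/6.
Outer (θ): 15625π/3.

Therefore the triple integral equals 15625π/3.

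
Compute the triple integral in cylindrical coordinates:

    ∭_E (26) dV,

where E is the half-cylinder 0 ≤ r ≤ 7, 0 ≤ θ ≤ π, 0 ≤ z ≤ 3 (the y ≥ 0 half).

In cylindrical coordinates, x = r cos(θ), y = r sin(θ), z = z, and dV = r dr dθ dz.

The integrand becomes 26, so

    ∭_E (26) dV = ∫_{0}^{π} ∫_{0}^{7} ∫_{0}^{3} (26) · r dz dr dθ.

Inner (z): 78r.
Middle (r from 0 to 7): 1911.
Outer (θ): 1911π.

Therefore the triple integral equals 1911π.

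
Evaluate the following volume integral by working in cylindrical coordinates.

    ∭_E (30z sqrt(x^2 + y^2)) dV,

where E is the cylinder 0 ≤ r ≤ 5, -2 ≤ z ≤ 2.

In cylindrical coordinates, x = r cos(θ), y = r sin(θ), z = z, and dV = r dr dθ dz.

The integrand becomes 30r z, so

    ∭_E (30z sqrt(x^2 + y^2)) dV = ∫_{0}^{2π} ∫_{0}^{5} ∫_{-2}^{2} (30r z) · r dz dr dθ.

Inner (z): 0.
Middle (r from 0 to 5): 0.
Outer (θ): 0.

Therefore the triple integral equals 0.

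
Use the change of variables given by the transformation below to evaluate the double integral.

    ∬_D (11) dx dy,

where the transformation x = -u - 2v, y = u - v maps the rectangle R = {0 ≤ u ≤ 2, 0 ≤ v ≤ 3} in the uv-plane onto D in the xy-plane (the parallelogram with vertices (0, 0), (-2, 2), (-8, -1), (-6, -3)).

Compute the Jacobian determinant of (x, y) with respect to (u, v):

    ∂(x,y)/∂(u,v) = | -1  -2 | = (-1)(-1) - (-2)(1) = 3.
                   | 1  -1 |

Its absolute value is |J| = 3 (the area scaling factor).

Substituting x = -u - 2v, y = u - v into the integrand,

    11 → 11,

so the integral becomes

    ∬_R (11) · |J| du dv = ∫_0^2 ∫_0^3 (33) dv du.

Inner (v): 99.
Outer (u): 198.

Therefore ∬_D (11) dx dy = 198.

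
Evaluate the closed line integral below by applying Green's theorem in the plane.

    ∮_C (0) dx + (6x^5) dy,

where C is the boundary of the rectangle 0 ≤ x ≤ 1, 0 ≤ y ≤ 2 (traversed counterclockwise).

Green's theorem converts the closed line integral into a double integral over the enclosed region D:

    ∮_C P dx + Q dy = ∬_D (∂Q/∂x - ∂P/∂y) dA.

Here P = 0, Q = 6x^5, so

    ∂Q/∂x = 30x^4,    ∂P/∂y = 0,
    ∂Q/∂x - ∂P/∂y = 30x^4.

D is the region 0 ≤ x ≤ 1, 0 ≤ y ≤ 2. Evaluating the double integral:

    ∬_D (30x^4) dA = ∫_0^{1} ∫_0^{2} (30x^4) dy dx.

Inner (y from 0 to 2): 60x^4.
Outer (x from 0 to 1): 12.

Therefore ∮_C P dx + Q dy = 12.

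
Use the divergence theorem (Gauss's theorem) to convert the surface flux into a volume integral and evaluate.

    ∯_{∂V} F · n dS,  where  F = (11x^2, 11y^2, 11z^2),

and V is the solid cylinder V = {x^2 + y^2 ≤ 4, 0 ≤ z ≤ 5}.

By the divergence theorem,

    ∯_{∂V} F · n dS = ∭_V (∇ · F) dV.

Compute the divergence:
    ∇ · F = ∂F_x/∂x + ∂F_y/∂y + ∂F_z/∂z = 22x + 22y + 22z.

In cylindrical coordinates, x = r cos(θ), y = r sin(θ), z = z, dV = r dr dθ dz, with 0 ≤ r ≤ 2, 0 ≤ θ ≤ 2π, 0 ≤ z ≤ 5.

The integrand, after substitution and multiplying by the volume element, becomes (22sqrt(2)r sin(θ + π/4) + 22z) · r, so

    ∭_V (∇·F) dV = ∫_0^{2π} ∫_0^{2} ∫_0^{5} (22sqrt(2)r sin(θ + π/4) + 22z) · r dz dr dθ.

Inner (z from 0 to 5): 55r (2sqrt(2)r sin(θ + π/4) + 5).
Middle (r from 0 to 2): 880sqrt(2)sin(θ + π/4)/3 + 550.
Outer (θ from 0 to 2π): 1100π.

Therefore ∯_{∂V} F · n dS = 1100π.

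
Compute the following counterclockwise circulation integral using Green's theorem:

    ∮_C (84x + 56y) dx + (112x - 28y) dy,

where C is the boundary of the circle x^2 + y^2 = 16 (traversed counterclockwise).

Green's theorem converts the closed line integral into a double integral over the enclosed region D:

    ∮_C P dx + Q dy = ∬_D (∂Q/∂x - ∂P/∂y) dA.

Here P = 84x + 56y, Q = 112x - 28y, so

    ∂Q/∂x = 112,    ∂P/∂y = 56,
    ∂Q/∂x - ∂P/∂y = 56.

D is the region x^2 + y^2 ≤ 16. Evaluating the double integral:

In polar coordinates (x = r cos θ, y = r sin θ, dA = r dr dθ) the integrand becomes 56, so

    ∬_D (56) dA = ∫_0^{2π} ∫_0^{4} (56) · r dr dθ.

Inner (r from 0 to 4): 448.
Outer (θ from 0 to 2π): 896π.

Therefore ∮_C P dx + Q dy = 896π.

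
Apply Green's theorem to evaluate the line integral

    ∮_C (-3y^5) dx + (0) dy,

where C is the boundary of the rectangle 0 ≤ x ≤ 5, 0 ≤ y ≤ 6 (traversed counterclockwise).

Green's theorem converts the closed line integral into a double integral over the enclosed region D:

    ∮_C P dx + Q dy = ∬_D (∂Q/∂x - ∂P/∂y) dA.

Here P = -3y^5, Q = 0, so

    ∂Q/∂x = 0,    ∂P/∂y = -15y^4,
    ∂Q/∂x - ∂P/∂y = 15y^4.

D is the region 0 ≤ x ≤ 5, 0 ≤ y ≤ 6. Evaluating the double integral:

    ∬_D (15y^4) dA = ∫_0^{5} ∫_0^{6} (15y^4) dy dx.

Inner (y from 0 to 6): 23328.
Outer (x from 0 to 5): 116640.

Therefore ∮_C P dx + Q dy = 116640.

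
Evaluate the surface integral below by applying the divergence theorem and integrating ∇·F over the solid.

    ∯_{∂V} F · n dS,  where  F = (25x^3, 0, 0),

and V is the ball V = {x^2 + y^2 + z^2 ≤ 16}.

By the divergence theorem,

    ∯_{∂V} F · n dS = ∭_V (∇ · F) dV.

Compute the divergence:
    ∇ · F = ∂F_x/∂x + ∂F_y/∂y + ∂F_z/∂z = 75x^2 + 0 + 0 = 75x^2.

In spherical coordinates, x = ρ sin(φ) cos(θ), y = ρ sin(φ) sin(θ), z = ρ cos(φ), dV = ρ^2 sin(φ) dρ dφ dθ, with 0 ≤ ρ ≤ 4, 0 ≤ φ ≤ π, 0 ≤ θ ≤ 2π.

The integrand, after substitution and multiplying by the volume element, becomes (75ρ^2sin(φ)^2cos(θ)^2) · ρ^2 sin(φ), so

    ∭_V (∇·F) dV = ∫_0^{2π} ∫_0^{π} ∫_0^{4} (75ρ^2sin(φ)^2cos(θ)^2) · ρ^2 sin(φ) dρ dφ dθ.

Inner (ρ from 0 to 4): 15360sin(φ)^3cos(θ)^2.
Middle (φ from 0 to π): 20480cos(θ)^2.
Outer (θ from 0 to 2π): 20480π.

Therefore ∯_{∂V} F · n dS = 20480π.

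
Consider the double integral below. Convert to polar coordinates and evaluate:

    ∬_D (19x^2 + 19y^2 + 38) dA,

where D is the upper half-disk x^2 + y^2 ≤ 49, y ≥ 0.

The region D is 0 ≤ r ≤ 7, 0 ≤ θ ≤ π in polar coordinates, where x = r cos(θ), y = r sin(θ), and dA = r dr dθ.

Under the substitution, the integrand becomes 19r^2 + 38, so

    ∬_D (19x^2 + 19y^2 + 38) dA = ∫_{0}^{π} ∫_{0}^{7} (19r^2 + 38) · r dr dθ.

Inner integral (in r): ∫_{0}^{7} (19r^2 + 38) · r dr = 49343/4.

Outer integral (in θ): ∫_{0}^{π} (49343/4) dθ = 49343π/4.

Therefore ∬_D (19x^2 + 19y^2 + 38) dA = 49343π/4.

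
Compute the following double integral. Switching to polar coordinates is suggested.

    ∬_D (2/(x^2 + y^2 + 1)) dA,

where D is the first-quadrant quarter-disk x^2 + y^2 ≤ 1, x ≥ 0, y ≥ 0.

The region D is 0 ≤ r ≤ 1, 0 ≤ θ ≤ π/2 in polar coordinates, where x = r cos(θ), y = r sin(θ), and dA = r dr dθ.

Under the substitution, the integrand becomes 2/(r^2 + 1), so

    ∬_D (2/(x^2 + y^2 + 1)) dA = ∫_{0}^{π/2} ∫_{0}^{1} (2/(r^2 + 1)) · r dr dθ.

Inner integral (in r): ∫_{0}^{1} (2/(r^2 + 1)) · r dr = log(2).

Outer integral (in θ): ∫_{0}^{π/2} (log(2)) dθ = π log(2)/2.

Therefore ∬_D (2/(x^2 + y^2 + 1)) dA = π log(2)/2.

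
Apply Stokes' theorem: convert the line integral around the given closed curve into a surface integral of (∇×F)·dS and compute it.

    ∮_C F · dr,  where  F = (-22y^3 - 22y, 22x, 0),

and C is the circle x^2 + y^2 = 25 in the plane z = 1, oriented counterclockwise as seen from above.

Let S be the flat disk x^2 + y^2 ≤ 25 in the plane z = 1, with upward unit normal n̂ = ẑ. By Stokes' theorem,

    ∮_C F · dr = ∬_S (∇ × F) · n̂ dS = ∬_D (curl F)_z dA,

where D is the disk x^2 + y^2 ≤ 25.

Compute the curl of F = (-22y^3 - 22y, 22x, 0):
    (∇ × F)_x = ∂F_z/∂y - ∂F_y/∂z = 0,
    (∇ × F)_y = ∂F_x/∂z - ∂F_z/∂x = 0,
    (∇ × F)_z = ∂F_y/∂x - ∂F_x/∂y = 66y^2 + 44.

On z = 1, (curl F)_z = 66y^2 + 44.

Convert to polar (x = r cos θ, y = r sin θ, dA = r dr dθ); the integrand becomes 66r^2sin(θ)^2 + 44, so

    ∬_D (curl F)_z dA = ∫_0^{2π} ∫_0^{5} (66r^2sin(θ)^2 + 44) · r dr dθ.

Inner (r from 0 to 5): 20625sin(θ)^2/2 + 550.
Outer (θ from 0 to 2π): 22825π/2.

Therefore ∮_C F · dr = 22825π/2.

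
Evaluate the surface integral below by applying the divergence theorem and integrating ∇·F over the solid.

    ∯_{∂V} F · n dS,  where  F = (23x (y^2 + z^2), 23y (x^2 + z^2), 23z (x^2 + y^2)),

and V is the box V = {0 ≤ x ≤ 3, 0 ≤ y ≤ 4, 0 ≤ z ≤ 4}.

By the divergence theorem,

    ∯_{∂V} F · n dS = ∭_V (∇ · F) dV.

Compute the divergence:
    ∇ · F = ∂F_x/∂x + ∂F_y/∂y + ∂F_z/∂z = 23y^2 + 23z^2 + 23x^2 + 23z^2 + 23x^2 + 23y^2 = 46x^2 + 46y^2 + 46z^2.

V is a rectangular box, so dV = dx dy dz with 0 ≤ x ≤ 3, 0 ≤ y ≤ 4, 0 ≤ z ≤ 4.

Integrate (46x^2 + 46y^2 + 46z^2) over V as an iterated integral:

    ∭_V (∇·F) dV = ∫_0^{3} ∫_0^{4} ∫_0^{4} (46x^2 + 46y^2 + 46z^2) dz dy dx.

Inner (z from 0 to 4): 184x^2 + 184y^2 + 2944/3.
Middle (y from 0 to 4): 736x^2 + 23552/3.
Outer (x from 0 to 3): 30176.

Therefore ∯_{∂V} F · n dS = 30176.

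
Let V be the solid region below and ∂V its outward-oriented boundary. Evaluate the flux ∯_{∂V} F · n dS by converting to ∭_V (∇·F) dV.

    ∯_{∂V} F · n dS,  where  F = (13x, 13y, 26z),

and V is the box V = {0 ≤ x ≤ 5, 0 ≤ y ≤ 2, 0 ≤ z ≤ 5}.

By the divergence theorem,

    ∯_{∂V} F · n dS = ∭_V (∇ · F) dV.

Compute the divergence:
    ∇ · F = ∂F_x/∂x + ∂F_y/∂y + ∂F_z/∂z = 13 + 13 + 26 = 52.

V is a rectangular box, so dV = dx dy dz with 0 ≤ x ≤ 5, 0 ≤ y ≤ 2, 0 ≤ z ≤ 5.

Integrate (52) over V as an iterated integral:

    ∭_V (∇·F) dV = ∫_0^{5} ∫_0^{2} ∫_0^{5} (52) dz dy dx.

Inner (z from 0 to 5): 260.
Middle (y from 0 to 2): 520.
Outer (x from 0 to 5): 2600.

Therefore ∯_{∂V} F · n dS = 2600.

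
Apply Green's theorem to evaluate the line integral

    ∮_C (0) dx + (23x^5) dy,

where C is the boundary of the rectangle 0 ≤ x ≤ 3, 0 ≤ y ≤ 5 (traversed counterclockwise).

Green's theorem converts the closed line integral into a double integral over the enclosed region D:

    ∮_C P dx + Q dy = ∬_D (∂Q/∂x - ∂P/∂y) dA.

Here P = 0, Q = 23x^5, so

    ∂Q/∂x = 115x^4,    ∂P/∂y = 0,
    ∂Q/∂x - ∂P/∂y = 115x^4.

D is the region 0 ≤ x ≤ 3, 0 ≤ y ≤ 5. Evaluating the double integral:

    ∬_D (115x^4) dA = ∫_0^{3} ∫_0^{5} (115x^4) dy dx.

Inner (y from 0 to 5): 575x^4.
Outer (x from 0 to 3): 27945.

Therefore ∮_C P dx + Q dy = 27945.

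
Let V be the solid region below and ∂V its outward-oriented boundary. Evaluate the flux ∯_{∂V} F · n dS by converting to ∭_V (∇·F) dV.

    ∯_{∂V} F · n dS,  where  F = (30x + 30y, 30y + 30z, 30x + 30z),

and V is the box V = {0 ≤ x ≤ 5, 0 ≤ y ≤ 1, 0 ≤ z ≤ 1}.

By the divergence theorem,

    ∯_{∂V} F · n dS = ∭_V (∇ · F) dV.

Compute the divergence:
    ∇ · F = ∂F_x/∂x + ∂F_y/∂y + ∂F_z/∂z = 30 + 30 + 30 = 90.

V is a rectangular box, so dV = dx dy dz with 0 ≤ x ≤ 5, 0 ≤ y ≤ 1, 0 ≤ z ≤ 1.

Integrate (90) over V as an iterated integral:

    ∭_V (∇·F) dV = ∫_0^{5} ∫_0^{1} ∫_0^{1} (90) dz dy dx.

Inner (z from 0 to 1): 90.
Middle (y from 0 to 1): 90.
Outer (x from 0 to 5): 450.

Therefore ∯_{∂V} F · n dS = 450.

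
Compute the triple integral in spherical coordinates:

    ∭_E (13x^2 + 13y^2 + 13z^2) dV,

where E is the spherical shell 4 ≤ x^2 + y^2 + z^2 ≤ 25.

In spherical coordinates, x = ρ sin(φ) cos(θ), y = ρ sin(φ) sin(θ), z = ρ cos(φ), and dV = ρ^2 sin(φ) dρ dφ dθ.

The integrand becomes 13ρ^2, so

    ∭_E (13x^2 + 13y^2 + 13z^2) dV = ∫_{0}^{2π} ∫_{0}^{π} ∫_{2}^{5} (13ρ^2) · ρ^2 sin(φ) dρ dφ dθ.

Inner (ρ): 40209sin(φ)/5.
Middle (φ): 80418/5.
Outer (θ): 160836π/5.

Therefore the triple integral equals 160836π/5.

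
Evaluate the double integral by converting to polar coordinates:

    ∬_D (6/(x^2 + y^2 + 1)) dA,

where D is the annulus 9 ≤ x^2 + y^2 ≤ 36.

The region D is 3 ≤ r ≤ 6, 0 ≤ θ ≤ 2π in polar coordinates, where x = r cos(θ), y = r sin(θ), and dA = r dr dθ.

Under the substitution, the integrand becomes 6/(r^2 + 1), so

    ∬_D (6/(x^2 + y^2 + 1)) dA = ∫_{0}^{2π} ∫_{3}^{6} (6/(r^2 + 1)) · r dr dθ.

Inner integral (in r): ∫_{3}^{6} (6/(r^2 + 1)) · r dr = log(50653/1000).

Outer integral (in θ): ∫_{0}^{2π} (log(50653/1000)) dθ = log((50653/1000)^(2π)).

Therefore ∬_D (6/(x^2 + y^2 + 1)) dA = log((50653/1000)^(2π)).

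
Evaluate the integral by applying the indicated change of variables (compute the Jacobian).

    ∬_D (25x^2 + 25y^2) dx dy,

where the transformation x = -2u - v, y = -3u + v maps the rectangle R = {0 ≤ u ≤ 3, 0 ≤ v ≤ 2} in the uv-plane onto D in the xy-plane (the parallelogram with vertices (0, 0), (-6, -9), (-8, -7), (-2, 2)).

Compute the Jacobian determinant of (x, y) with respect to (u, v):

    ∂(x,y)/∂(u,v) = | -2  -1 | = (-2)(1) - (-1)(-3) = -5.
                   | -3  1 |

Its absolute value is |J| = 5 (the area scaling factor).

Substituting x = -2u - v, y = -3u + v into the integrand,

    25x^2 + 25y^2 → 325u^2 - 50u v + 50v^2,

so the integral becomes

    ∬_R (325u^2 - 50u v + 50v^2) · |J| du dv = ∫_0^3 ∫_0^2 (1625u^2 - 250u v + 250v^2) dv du.

Inner (v): 3250u^2 - 500u + 2000/3.
Outer (u): 29000.

Therefore ∬_D (25x^2 + 25y^2) dx dy = 29000.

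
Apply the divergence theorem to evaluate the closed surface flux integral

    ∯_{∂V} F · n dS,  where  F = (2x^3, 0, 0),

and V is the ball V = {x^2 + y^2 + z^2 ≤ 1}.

By the divergence theorem,

    ∯_{∂V} F · n dS = ∭_V (∇ · F) dV.

Compute the divergence:
    ∇ · F = ∂F_x/∂x + ∂F_y/∂y + ∂F_z/∂z = 6x^2 + 0 + 0 = 6x^2.

In spherical coordinates, x = ρ sin(φ) cos(θ), y = ρ sin(φ) sin(θ), z = ρ cos(φ), dV = ρ^2 sin(φ) dρ dφ dθ, with 0 ≤ ρ ≤ 1, 0 ≤ φ ≤ π, 0 ≤ θ ≤ 2π.

The integrand, after substitution and multiplying by the volume element, becomes (6ρ^2sin(φ)^2cos(θ)^2) · ρ^2 sin(φ), so

    ∭_V (∇·F) dV = ∫_0^{2π} ∫_0^{π} ∫_0^{1} (6ρ^2sin(φ)^2cos(θ)^2) · ρ^2 sin(φ) dρ dφ dθ.

Inner (ρ from 0 to 1): 6sin(φ)^3cos(θ)^2/5.
Middle (φ from 0 to π): 8cos(θ)^2/5.
Outer (θ from 0 to 2π): 8π/5.

Therefore ∯_{∂V} F · n dS = 8π/5.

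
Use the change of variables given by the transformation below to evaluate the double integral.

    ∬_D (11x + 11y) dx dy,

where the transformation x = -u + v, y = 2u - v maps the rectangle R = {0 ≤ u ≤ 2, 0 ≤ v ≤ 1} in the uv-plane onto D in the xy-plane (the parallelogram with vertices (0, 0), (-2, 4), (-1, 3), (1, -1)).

Compute the Jacobian determinant of (x, y) with respect to (u, v):

    ∂(x,y)/∂(u,v) = | -1  1 | = (-1)(-1) - (1)(2) = -1.
                   | 2  -1 |

Its absolute value is |J| = 1 (the area scaling factor).

Substituting x = -u + v, y = 2u - v into the integrand,

    11x + 11y → 11u,

so the integral becomes

    ∬_R (11u) · |J| du dv = ∫_0^2 ∫_0^1 (11u) dv du.

Inner (v): 11u.
Outer (u): 22.

Therefore ∬_D (11x + 11y) dx dy = 22.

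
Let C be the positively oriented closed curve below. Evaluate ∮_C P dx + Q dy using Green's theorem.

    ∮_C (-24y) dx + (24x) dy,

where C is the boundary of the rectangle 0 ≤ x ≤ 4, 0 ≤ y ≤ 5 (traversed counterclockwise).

Green's theorem converts the closed line integral into a double integral over the enclosed region D:

    ∮_C P dx + Q dy = ∬_D (∂Q/∂x - ∂P/∂y) dA.

Here P = -24y, Q = 24x, so

    ∂Q/∂x = 24,    ∂P/∂y = -24,
    ∂Q/∂x - ∂P/∂y = 48.

D is the region 0 ≤ x ≤ 4, 0 ≤ y ≤ 5. Evaluating the double integral:

    ∬_D (48) dA = ∫_0^{4} ∫_0^{5} (48) dy dx.

Inner (y from 0 to 5): 240.
Outer (x from 0 to 4): 960.

Therefore ∮_C P dx + Q dy = 960.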